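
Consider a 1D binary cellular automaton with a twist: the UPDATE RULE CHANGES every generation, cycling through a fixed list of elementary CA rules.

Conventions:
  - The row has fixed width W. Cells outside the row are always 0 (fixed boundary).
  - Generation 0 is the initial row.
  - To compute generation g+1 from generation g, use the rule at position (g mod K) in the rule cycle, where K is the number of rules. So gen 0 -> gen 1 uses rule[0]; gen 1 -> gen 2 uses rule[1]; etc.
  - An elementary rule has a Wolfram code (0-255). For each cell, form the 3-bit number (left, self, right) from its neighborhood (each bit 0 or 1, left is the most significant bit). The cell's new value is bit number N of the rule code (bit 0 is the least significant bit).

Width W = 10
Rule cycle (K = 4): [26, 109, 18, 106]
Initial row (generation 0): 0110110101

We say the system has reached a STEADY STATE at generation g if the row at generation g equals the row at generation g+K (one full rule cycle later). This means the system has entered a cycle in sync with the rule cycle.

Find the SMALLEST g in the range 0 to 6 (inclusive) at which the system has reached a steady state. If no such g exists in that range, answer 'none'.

Answer: 1

Derivation:
Gen 0: 0110110101
Gen 1 (rule 26): 1100100000
Gen 2 (rule 109): 1100101111
Gen 3 (rule 18): 0011000000
Gen 4 (rule 106): 0111000000
Gen 5 (rule 26): 1100100000
Gen 6 (rule 109): 1100101111
Gen 7 (rule 18): 0011000000
Gen 8 (rule 106): 0111000000
Gen 9 (rule 26): 1100100000
Gen 10 (rule 109): 1100101111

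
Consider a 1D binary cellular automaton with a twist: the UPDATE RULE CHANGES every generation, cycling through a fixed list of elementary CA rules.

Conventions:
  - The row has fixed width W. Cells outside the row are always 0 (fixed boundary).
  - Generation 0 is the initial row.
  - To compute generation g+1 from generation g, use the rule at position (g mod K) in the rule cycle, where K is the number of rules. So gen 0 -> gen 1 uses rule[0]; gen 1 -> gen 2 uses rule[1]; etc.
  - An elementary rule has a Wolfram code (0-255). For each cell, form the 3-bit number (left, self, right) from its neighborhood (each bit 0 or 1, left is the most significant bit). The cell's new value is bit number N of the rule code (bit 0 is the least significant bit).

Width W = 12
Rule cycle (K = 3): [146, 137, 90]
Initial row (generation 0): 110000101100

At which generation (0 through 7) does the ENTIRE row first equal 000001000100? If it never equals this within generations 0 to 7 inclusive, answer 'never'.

Answer: 7

Derivation:
Gen 0: 110000101100
Gen 1 (rule 146): 001001000010
Gen 2 (rule 137): 100000011000
Gen 3 (rule 90): 010000111100
Gen 4 (rule 146): 101001011010
Gen 5 (rule 137): 000000010000
Gen 6 (rule 90): 000000101000
Gen 7 (rule 146): 000001000100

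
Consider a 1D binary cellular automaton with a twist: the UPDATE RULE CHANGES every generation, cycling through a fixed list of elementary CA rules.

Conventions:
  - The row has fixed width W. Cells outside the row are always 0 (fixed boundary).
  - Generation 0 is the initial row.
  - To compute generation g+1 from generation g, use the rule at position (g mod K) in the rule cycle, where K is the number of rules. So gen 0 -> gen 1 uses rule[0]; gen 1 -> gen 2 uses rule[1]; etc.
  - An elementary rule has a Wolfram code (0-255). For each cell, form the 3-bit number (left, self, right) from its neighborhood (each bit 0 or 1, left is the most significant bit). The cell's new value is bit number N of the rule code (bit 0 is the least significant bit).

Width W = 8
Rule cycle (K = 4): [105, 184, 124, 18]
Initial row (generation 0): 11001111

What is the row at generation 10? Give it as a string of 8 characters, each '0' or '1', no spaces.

Gen 0: 11001111
Gen 1 (rule 105): 11001001
Gen 2 (rule 184): 10100100
Gen 3 (rule 124): 11110110
Gen 4 (rule 18): 00000001
Gen 5 (rule 105): 11111100
Gen 6 (rule 184): 11111010
Gen 7 (rule 124): 10001111
Gen 8 (rule 18): 01010000
Gen 9 (rule 105): 00100111
Gen 10 (rule 184): 00010110

Answer: 00010110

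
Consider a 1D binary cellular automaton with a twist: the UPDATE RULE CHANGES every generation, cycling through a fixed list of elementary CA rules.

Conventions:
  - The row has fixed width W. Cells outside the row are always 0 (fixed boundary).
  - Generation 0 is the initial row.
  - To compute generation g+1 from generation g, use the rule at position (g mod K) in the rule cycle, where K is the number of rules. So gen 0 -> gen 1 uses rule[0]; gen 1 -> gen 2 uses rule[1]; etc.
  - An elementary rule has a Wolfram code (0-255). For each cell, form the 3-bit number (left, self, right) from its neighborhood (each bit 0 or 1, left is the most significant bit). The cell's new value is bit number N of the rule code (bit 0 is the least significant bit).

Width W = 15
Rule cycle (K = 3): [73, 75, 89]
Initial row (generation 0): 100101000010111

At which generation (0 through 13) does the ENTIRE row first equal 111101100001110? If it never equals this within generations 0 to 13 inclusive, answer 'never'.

Answer: never

Derivation:
Gen 0: 100101000010111
Gen 1 (rule 73): 000000011000101
Gen 2 (rule 75): 111111111011000
Gen 3 (rule 89): 100000001011111
Gen 4 (rule 73): 001111100010001
Gen 5 (rule 75): 111000101100110
Gen 6 (rule 89): 101110001110111
Gen 7 (rule 73): 001010101010101
Gen 8 (rule 75): 110000000000000
Gen 9 (rule 89): 111111111111111
Gen 10 (rule 73): 100000000000001
Gen 11 (rule 75): 001111111111110
Gen 12 (rule 89): 101000000000011
Gen 13 (rule 73): 000011111111011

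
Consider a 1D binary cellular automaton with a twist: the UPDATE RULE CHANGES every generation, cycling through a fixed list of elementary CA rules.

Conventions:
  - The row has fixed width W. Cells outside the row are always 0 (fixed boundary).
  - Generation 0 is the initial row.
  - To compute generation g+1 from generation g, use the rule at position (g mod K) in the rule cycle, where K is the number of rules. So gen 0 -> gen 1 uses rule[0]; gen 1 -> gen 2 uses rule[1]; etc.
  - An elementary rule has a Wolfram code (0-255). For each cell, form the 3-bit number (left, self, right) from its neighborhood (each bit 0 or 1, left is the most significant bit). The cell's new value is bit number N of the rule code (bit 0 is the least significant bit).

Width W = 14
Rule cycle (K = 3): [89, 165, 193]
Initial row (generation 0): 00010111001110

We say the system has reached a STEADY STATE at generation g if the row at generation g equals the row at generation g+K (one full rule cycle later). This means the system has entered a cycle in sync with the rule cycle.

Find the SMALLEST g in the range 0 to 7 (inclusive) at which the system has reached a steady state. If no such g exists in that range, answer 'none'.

Gen 0: 00010111001110
Gen 1 (rule 89): 11000101101011
Gen 2 (rule 165): 00010110011100
Gen 3 (rule 193): 11000010001101
Gen 4 (rule 89): 11111001101100
Gen 5 (rule 165): 01110000010001
Gen 6 (rule 193): 00110111000100
Gen 7 (rule 89): 10110101110011
Gen 8 (rule 165): 11001110100000
Gen 9 (rule 193): 01000110001111
Gen 10 (rule 89): 00110111101001

Answer: none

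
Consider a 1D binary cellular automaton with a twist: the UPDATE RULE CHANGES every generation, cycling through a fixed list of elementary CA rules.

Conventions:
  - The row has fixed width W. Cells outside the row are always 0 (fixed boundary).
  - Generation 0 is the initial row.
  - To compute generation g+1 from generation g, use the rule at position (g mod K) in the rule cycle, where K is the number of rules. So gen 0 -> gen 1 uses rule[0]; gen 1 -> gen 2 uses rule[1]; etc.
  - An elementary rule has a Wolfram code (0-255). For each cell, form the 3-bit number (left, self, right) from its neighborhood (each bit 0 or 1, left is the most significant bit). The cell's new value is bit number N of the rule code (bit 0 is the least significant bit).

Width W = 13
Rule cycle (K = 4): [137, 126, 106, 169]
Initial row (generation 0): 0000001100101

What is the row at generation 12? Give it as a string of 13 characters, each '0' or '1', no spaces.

Answer: 1101100011100

Derivation:
Gen 0: 0000001100101
Gen 1 (rule 137): 1111101000000
Gen 2 (rule 126): 1000111100000
Gen 3 (rule 106): 0001100100000
Gen 4 (rule 169): 1101000001111
Gen 5 (rule 137): 1000011101110
Gen 6 (rule 126): 1100110111011
Gen 7 (rule 106): 1101111101111
Gen 8 (rule 169): 1011111011110
Gen 9 (rule 137): 0011110011100
Gen 10 (rule 126): 0110011110110
Gen 11 (rule 106): 1110110011110
Gen 12 (rule 169): 1101100011100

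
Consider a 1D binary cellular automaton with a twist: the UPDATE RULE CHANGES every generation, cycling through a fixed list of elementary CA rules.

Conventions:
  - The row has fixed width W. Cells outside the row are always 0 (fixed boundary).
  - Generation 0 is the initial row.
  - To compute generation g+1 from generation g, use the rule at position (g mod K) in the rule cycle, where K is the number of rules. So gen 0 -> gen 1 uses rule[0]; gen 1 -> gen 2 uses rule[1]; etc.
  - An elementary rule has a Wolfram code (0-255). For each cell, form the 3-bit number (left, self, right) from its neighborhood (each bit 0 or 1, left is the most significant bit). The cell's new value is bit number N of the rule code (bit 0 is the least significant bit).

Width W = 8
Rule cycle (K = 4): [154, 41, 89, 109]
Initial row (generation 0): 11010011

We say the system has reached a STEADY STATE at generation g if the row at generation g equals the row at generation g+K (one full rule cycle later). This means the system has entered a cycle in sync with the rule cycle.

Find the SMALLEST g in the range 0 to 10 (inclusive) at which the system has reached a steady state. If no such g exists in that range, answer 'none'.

Gen 0: 11010011
Gen 1 (rule 154): 10001110
Gen 2 (rule 41): 00101000
Gen 3 (rule 89): 10000111
Gen 4 (rule 109): 10110101
Gen 5 (rule 154): 00100000
Gen 6 (rule 41): 10001111
Gen 7 (rule 89): 01101001
Gen 8 (rule 109): 01111001
Gen 9 (rule 154): 11110110
Gen 10 (rule 41): 10001100
Gen 11 (rule 89): 01101111
Gen 12 (rule 109): 01111001
Gen 13 (rule 154): 11110110
Gen 14 (rule 41): 10001100

Answer: 8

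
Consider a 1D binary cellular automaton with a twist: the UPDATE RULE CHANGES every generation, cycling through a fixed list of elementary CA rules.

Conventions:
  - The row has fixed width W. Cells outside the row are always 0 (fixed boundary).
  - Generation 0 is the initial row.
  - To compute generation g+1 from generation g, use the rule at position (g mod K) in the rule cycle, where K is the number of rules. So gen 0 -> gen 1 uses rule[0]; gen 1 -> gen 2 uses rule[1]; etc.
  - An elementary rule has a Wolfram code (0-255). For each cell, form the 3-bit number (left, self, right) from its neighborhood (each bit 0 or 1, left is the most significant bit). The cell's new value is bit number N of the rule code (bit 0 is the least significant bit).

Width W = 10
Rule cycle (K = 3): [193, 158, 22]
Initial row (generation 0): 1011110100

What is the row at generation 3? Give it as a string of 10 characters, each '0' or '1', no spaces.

Answer: 0100001000

Derivation:
Gen 0: 1011110100
Gen 1 (rule 193): 0001110001
Gen 2 (rule 158): 0011101011
Gen 3 (rule 22): 0100001000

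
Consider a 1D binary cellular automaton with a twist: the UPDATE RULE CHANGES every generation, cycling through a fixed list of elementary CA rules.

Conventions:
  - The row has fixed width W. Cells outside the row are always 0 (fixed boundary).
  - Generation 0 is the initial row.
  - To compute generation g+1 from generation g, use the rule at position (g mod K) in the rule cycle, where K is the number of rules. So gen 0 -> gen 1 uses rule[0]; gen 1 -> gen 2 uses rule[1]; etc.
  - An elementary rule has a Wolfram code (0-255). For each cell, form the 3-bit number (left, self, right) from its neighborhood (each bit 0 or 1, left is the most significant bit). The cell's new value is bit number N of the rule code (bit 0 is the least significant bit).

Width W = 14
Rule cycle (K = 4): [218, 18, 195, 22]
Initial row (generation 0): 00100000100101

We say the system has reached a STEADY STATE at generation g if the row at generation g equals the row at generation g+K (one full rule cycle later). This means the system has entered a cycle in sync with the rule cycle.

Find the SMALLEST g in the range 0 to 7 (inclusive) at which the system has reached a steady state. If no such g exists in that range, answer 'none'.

Gen 0: 00100000100101
Gen 1 (rule 218): 01010001011000
Gen 2 (rule 18): 10001010000100
Gen 3 (rule 195): 00110000111001
Gen 4 (rule 22): 01001001000111
Gen 5 (rule 218): 10110110101111
Gen 6 (rule 18): 00000000000000
Gen 7 (rule 195): 11111111111111
Gen 8 (rule 22): 00000000000000
Gen 9 (rule 218): 00000000000000
Gen 10 (rule 18): 00000000000000
Gen 11 (rule 195): 11111111111111

Answer: 6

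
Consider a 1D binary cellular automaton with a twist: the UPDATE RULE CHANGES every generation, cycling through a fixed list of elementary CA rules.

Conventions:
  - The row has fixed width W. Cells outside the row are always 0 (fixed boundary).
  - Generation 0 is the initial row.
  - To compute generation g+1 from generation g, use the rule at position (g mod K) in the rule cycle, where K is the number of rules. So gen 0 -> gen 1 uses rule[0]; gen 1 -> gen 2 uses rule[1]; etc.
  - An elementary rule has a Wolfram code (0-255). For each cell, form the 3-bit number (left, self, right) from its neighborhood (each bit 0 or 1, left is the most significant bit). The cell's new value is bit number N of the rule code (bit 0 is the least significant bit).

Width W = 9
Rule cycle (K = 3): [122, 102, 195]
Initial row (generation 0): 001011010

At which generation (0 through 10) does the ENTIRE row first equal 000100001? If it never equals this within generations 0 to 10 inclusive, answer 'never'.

Answer: never

Derivation:
Gen 0: 001011010
Gen 1 (rule 122): 010111101
Gen 2 (rule 102): 111000111
Gen 3 (rule 195): 011011011
Gen 4 (rule 122): 111111111
Gen 5 (rule 102): 000000001
Gen 6 (rule 195): 111111110
Gen 7 (rule 122): 100000011
Gen 8 (rule 102): 100000101
Gen 9 (rule 195): 001111000
Gen 10 (rule 122): 011001100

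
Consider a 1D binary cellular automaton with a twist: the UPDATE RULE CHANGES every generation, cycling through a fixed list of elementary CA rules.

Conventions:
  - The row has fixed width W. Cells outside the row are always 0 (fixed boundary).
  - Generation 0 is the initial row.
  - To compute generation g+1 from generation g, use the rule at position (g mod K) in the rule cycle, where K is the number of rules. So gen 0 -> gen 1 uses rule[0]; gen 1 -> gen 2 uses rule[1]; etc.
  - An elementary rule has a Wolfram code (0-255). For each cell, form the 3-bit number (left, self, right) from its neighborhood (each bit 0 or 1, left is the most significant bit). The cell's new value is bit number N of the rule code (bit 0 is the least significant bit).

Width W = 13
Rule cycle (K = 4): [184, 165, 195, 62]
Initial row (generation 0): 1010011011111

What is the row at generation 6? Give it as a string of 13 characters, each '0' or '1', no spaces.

Answer: 0011010001000

Derivation:
Gen 0: 1010011011111
Gen 1 (rule 184): 0101010111110
Gen 2 (rule 165): 0111111011100
Gen 3 (rule 195): 1011111001101
Gen 4 (rule 62): 1110000111011
Gen 5 (rule 184): 1101000110110
Gen 6 (rule 165): 0011010001000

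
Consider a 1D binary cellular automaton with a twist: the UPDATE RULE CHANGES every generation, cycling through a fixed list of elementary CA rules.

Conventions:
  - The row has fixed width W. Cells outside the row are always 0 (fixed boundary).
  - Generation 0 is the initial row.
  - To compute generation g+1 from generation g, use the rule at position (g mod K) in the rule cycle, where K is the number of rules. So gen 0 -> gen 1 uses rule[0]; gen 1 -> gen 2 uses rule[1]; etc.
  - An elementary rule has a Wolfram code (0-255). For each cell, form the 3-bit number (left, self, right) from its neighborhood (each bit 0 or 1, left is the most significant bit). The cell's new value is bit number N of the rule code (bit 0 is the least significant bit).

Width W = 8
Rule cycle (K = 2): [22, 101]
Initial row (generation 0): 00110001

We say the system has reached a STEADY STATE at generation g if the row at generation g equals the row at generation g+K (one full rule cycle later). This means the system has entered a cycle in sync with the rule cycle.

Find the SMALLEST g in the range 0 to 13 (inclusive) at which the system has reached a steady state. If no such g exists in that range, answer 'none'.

Gen 0: 00110001
Gen 1 (rule 22): 01001011
Gen 2 (rule 101): 01001101
Gen 3 (rule 22): 11110001
Gen 4 (rule 101): 00010101
Gen 5 (rule 22): 00110101
Gen 6 (rule 101): 10011111
Gen 7 (rule 22): 11100000
Gen 8 (rule 101): 00101111
Gen 9 (rule 22): 01100000
Gen 10 (rule 101): 00101111
Gen 11 (rule 22): 01100000
Gen 12 (rule 101): 00101111
Gen 13 (rule 22): 01100000
Gen 14 (rule 101): 00101111
Gen 15 (rule 22): 01100000

Answer: 8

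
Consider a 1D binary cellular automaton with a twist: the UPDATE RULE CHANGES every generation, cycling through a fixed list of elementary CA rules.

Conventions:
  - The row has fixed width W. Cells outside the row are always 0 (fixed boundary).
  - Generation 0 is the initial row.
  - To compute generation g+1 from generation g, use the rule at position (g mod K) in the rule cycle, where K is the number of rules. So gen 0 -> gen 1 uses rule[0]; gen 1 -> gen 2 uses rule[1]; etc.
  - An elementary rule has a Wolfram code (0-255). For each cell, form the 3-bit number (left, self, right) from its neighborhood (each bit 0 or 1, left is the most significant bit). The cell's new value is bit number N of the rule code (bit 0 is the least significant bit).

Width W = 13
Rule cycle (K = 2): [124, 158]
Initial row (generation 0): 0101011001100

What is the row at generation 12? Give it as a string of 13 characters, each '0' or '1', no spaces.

Answer: 1111001001110

Derivation:
Gen 0: 0101011001100
Gen 1 (rule 124): 0111111101110
Gen 2 (rule 158): 1111111001101
Gen 3 (rule 124): 1000001101111
Gen 4 (rule 158): 1100011001110
Gen 5 (rule 124): 1110011101011
Gen 6 (rule 158): 1101111001010
Gen 7 (rule 124): 1111001101111
Gen 8 (rule 158): 1110111001110
Gen 9 (rule 124): 1011101101011
Gen 10 (rule 158): 1011001001010
Gen 11 (rule 124): 1111101101111
Gen 12 (rule 158): 1111001001110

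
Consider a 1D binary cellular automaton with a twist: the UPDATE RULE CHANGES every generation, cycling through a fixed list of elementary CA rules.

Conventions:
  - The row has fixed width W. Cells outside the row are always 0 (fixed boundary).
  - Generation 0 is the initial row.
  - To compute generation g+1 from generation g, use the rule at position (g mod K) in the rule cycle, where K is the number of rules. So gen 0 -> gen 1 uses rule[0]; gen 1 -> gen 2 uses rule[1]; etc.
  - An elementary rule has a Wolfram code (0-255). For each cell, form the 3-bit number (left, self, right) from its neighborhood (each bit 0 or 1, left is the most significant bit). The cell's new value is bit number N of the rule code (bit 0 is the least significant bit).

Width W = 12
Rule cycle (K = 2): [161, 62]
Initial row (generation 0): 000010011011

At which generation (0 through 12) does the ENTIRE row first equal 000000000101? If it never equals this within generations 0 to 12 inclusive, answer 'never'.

Gen 0: 000010011011
Gen 1 (rule 161): 111000000100
Gen 2 (rule 62): 100100001110
Gen 3 (rule 161): 000001100100
Gen 4 (rule 62): 000011011110
Gen 5 (rule 161): 111000101100
Gen 6 (rule 62): 100101111010
Gen 7 (rule 161): 000010110100
Gen 8 (rule 62): 000111101110
Gen 9 (rule 161): 110011010100
Gen 10 (rule 62): 101110111110
Gen 11 (rule 161): 010101011100
Gen 12 (rule 62): 111111110010

Answer: never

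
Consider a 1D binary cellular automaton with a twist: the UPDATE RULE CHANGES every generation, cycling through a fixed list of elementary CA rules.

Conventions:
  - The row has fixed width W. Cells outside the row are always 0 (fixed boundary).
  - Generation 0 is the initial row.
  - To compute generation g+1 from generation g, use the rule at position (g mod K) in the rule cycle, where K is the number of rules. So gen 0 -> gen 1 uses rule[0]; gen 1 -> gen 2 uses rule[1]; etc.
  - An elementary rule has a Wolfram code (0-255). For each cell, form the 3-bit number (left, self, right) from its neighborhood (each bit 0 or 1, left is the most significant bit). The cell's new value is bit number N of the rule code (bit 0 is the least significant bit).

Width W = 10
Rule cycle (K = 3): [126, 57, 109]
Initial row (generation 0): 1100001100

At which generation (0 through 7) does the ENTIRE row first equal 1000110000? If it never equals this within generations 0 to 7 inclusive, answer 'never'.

Gen 0: 1100001100
Gen 1 (rule 126): 1110011110
Gen 2 (rule 57): 1001010001
Gen 3 (rule 109): 1001110101
Gen 4 (rule 126): 1111011111
Gen 5 (rule 57): 1000110000
Gen 6 (rule 109): 1010110111
Gen 7 (rule 126): 1111111101

Answer: 5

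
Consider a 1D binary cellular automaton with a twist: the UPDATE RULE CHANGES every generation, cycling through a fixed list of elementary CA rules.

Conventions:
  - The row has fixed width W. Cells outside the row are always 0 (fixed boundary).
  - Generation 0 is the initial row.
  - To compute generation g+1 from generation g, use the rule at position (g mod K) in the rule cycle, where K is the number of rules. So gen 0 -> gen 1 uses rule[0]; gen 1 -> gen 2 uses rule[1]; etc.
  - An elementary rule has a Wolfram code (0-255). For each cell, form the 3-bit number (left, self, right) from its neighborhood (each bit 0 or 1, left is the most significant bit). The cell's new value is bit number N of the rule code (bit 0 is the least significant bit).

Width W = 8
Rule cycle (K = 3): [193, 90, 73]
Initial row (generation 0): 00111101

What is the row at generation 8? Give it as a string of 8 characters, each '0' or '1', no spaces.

Gen 0: 00111101
Gen 1 (rule 193): 10011100
Gen 2 (rule 90): 01110110
Gen 3 (rule 73): 01010110
Gen 4 (rule 193): 00000010
Gen 5 (rule 90): 00000101
Gen 6 (rule 73): 11110000
Gen 7 (rule 193): 01110111
Gen 8 (rule 90): 11010101

Answer: 11010101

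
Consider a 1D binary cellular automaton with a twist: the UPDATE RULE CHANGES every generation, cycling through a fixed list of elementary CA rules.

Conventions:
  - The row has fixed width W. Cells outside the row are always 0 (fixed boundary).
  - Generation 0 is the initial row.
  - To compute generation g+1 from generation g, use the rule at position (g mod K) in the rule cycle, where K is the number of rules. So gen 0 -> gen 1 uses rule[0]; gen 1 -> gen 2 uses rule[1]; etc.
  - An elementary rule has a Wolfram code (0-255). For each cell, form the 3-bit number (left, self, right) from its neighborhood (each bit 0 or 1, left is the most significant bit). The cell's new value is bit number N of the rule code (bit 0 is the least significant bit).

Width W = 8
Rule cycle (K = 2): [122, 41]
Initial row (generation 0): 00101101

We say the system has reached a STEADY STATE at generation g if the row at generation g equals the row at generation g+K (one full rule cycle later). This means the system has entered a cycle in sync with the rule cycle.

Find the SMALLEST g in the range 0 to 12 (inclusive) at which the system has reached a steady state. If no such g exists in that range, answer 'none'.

Gen 0: 00101101
Gen 1 (rule 122): 01011110
Gen 2 (rule 41): 00110000
Gen 3 (rule 122): 01111000
Gen 4 (rule 41): 01000011
Gen 5 (rule 122): 10100111
Gen 6 (rule 41): 01000100
Gen 7 (rule 122): 10101010
Gen 8 (rule 41): 01010100
Gen 9 (rule 122): 10101010
Gen 10 (rule 41): 01010100
Gen 11 (rule 122): 10101010
Gen 12 (rule 41): 01010100
Gen 13 (rule 122): 10101010
Gen 14 (rule 41): 01010100

Answer: 7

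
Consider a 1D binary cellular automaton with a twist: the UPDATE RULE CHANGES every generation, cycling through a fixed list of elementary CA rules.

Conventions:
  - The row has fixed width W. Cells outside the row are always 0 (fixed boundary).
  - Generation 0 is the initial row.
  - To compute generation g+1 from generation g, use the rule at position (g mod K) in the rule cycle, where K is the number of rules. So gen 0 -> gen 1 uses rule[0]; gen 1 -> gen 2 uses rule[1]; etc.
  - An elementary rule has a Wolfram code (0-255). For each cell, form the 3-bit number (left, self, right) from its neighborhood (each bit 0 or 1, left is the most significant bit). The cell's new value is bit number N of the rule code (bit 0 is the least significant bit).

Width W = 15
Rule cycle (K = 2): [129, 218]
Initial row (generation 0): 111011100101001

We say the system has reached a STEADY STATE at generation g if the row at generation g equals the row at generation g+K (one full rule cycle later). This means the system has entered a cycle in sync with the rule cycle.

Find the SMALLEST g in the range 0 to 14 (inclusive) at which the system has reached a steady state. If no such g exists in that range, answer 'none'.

Answer: 6

Derivation:
Gen 0: 111011100101001
Gen 1 (rule 129): 010001000000000
Gen 2 (rule 218): 101010100000000
Gen 3 (rule 129): 000000001111111
Gen 4 (rule 218): 000000011111111
Gen 5 (rule 129): 111111001111110
Gen 6 (rule 218): 111111111111111
Gen 7 (rule 129): 011111111111110
Gen 8 (rule 218): 111111111111111
Gen 9 (rule 129): 011111111111110
Gen 10 (rule 218): 111111111111111
Gen 11 (rule 129): 011111111111110
Gen 12 (rule 218): 111111111111111
Gen 13 (rule 129): 011111111111110
Gen 14 (rule 218): 111111111111111
Gen 15 (rule 129): 011111111111110
Gen 16 (rule 218): 111111111111111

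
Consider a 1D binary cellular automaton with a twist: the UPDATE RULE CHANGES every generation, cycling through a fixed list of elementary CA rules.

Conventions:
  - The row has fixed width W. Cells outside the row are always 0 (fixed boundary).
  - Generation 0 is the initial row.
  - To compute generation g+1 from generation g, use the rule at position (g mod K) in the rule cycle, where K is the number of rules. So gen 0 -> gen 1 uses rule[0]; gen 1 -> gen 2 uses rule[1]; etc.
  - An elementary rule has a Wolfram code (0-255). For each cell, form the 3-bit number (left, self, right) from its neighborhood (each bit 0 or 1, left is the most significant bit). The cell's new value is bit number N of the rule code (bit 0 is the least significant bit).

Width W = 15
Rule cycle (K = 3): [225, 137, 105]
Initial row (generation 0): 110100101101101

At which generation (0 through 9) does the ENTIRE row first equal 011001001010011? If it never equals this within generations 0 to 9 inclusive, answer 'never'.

Gen 0: 110100101101101
Gen 1 (rule 225): 011000010110110
Gen 2 (rule 137): 010011000100100
Gen 3 (rule 105): 000011010000001
Gen 4 (rule 225): 111001100111100
Gen 5 (rule 137): 110001000111001
Gen 6 (rule 105): 110100010101000
Gen 7 (rule 225): 011001001010011
Gen 8 (rule 137): 010000000000010
Gen 9 (rule 105): 000111111111000

Answer: 7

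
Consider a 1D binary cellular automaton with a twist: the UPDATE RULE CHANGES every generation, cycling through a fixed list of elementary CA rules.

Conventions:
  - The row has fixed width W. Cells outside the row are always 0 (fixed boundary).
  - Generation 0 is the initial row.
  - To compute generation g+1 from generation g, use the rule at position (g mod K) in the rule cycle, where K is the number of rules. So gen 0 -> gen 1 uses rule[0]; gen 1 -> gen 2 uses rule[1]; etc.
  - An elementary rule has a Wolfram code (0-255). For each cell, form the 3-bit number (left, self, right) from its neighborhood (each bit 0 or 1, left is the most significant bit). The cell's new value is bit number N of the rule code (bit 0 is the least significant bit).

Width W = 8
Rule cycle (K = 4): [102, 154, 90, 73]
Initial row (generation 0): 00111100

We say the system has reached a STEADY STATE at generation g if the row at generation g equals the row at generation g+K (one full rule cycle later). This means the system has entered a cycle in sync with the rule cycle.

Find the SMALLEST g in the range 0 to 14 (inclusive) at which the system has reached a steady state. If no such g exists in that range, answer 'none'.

Gen 0: 00111100
Gen 1 (rule 102): 01000100
Gen 2 (rule 154): 10101010
Gen 3 (rule 90): 00000001
Gen 4 (rule 73): 11111100
Gen 5 (rule 102): 00000100
Gen 6 (rule 154): 00001010
Gen 7 (rule 90): 00010001
Gen 8 (rule 73): 11000100
Gen 9 (rule 102): 01001100
Gen 10 (rule 154): 10111010
Gen 11 (rule 90): 00101001
Gen 12 (rule 73): 10000000
Gen 13 (rule 102): 10000000
Gen 14 (rule 154): 01000000
Gen 15 (rule 90): 10100000
Gen 16 (rule 73): 00001111
Gen 17 (rule 102): 00010001
Gen 18 (rule 154): 00101010

Answer: none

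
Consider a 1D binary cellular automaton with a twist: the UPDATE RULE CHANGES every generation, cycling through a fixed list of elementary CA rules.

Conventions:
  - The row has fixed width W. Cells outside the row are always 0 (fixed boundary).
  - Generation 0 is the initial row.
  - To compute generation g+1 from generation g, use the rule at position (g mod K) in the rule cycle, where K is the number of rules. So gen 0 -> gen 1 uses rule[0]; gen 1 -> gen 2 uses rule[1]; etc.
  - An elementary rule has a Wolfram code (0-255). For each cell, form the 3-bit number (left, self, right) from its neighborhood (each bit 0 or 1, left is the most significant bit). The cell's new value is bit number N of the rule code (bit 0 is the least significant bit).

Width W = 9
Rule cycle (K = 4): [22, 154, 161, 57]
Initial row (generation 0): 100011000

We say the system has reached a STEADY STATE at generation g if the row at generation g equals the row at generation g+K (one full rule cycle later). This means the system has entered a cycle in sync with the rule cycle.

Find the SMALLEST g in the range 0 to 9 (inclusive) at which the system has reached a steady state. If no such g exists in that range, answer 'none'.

Answer: none

Derivation:
Gen 0: 100011000
Gen 1 (rule 22): 110100100
Gen 2 (rule 154): 100011010
Gen 3 (rule 161): 001000100
Gen 4 (rule 57): 100110011
Gen 5 (rule 22): 111001100
Gen 6 (rule 154): 110111010
Gen 7 (rule 161): 001010100
Gen 8 (rule 57): 100101011
Gen 9 (rule 22): 111101000
Gen 10 (rule 154): 111000100
Gen 11 (rule 161): 010010001
Gen 12 (rule 57): 001001100
Gen 13 (rule 22): 011110010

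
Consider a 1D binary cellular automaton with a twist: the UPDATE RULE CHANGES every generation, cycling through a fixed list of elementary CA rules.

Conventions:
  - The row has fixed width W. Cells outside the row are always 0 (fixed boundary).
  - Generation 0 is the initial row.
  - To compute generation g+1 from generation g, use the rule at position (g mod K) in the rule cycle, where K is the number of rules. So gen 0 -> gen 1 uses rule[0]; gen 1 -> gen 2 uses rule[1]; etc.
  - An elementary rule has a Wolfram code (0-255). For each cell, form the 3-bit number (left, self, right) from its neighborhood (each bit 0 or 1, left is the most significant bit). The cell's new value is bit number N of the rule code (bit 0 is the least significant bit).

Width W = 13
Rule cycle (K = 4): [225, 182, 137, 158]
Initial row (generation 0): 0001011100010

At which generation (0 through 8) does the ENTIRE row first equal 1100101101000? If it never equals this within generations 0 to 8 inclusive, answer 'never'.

Gen 0: 0001011100010
Gen 1 (rule 225): 1100101101000
Gen 2 (rule 182): 0011110011100
Gen 3 (rule 137): 1011100011001
Gen 4 (rule 158): 1011010110111
Gen 5 (rule 225): 0101101011011
Gen 6 (rule 182): 1110011100100
Gen 7 (rule 137): 1100011000001
Gen 8 (rule 158): 1010110100011

Answer: 1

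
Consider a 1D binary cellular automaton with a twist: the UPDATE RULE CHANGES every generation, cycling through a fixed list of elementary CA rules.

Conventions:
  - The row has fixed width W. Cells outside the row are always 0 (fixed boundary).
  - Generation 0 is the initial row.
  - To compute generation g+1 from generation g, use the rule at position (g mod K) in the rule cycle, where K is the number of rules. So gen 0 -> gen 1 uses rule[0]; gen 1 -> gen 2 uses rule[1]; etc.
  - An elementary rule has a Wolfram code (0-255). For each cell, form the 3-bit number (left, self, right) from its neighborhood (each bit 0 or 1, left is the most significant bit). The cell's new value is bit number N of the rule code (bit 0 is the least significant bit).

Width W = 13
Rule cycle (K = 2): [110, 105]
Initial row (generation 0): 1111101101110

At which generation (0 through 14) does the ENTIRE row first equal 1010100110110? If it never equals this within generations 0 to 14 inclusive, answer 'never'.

Gen 0: 1111101101110
Gen 1 (rule 110): 1000111111010
Gen 2 (rule 105): 0010100001100
Gen 3 (rule 110): 0111100011100
Gen 4 (rule 105): 0100101010101
Gen 5 (rule 110): 1101111111111
Gen 6 (rule 105): 1111000000001
Gen 7 (rule 110): 1001000000011
Gen 8 (rule 105): 0000011111011
Gen 9 (rule 110): 0000110001111
Gen 10 (rule 105): 1110110101001
Gen 11 (rule 110): 1011111111011
Gen 12 (rule 105): 0110000001111
Gen 13 (rule 110): 1110000011001
Gen 14 (rule 105): 1010111011000

Answer: never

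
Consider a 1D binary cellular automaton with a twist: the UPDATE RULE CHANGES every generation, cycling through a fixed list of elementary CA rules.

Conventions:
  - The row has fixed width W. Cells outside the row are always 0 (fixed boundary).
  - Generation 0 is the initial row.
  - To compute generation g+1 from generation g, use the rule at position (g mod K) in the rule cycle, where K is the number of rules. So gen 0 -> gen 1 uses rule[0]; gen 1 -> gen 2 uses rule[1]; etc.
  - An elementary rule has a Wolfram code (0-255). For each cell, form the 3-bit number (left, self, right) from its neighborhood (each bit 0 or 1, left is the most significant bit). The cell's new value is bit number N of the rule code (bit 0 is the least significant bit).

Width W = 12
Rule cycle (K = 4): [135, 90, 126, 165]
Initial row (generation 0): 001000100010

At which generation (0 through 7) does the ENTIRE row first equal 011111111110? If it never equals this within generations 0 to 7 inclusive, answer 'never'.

Gen 0: 001000100010
Gen 1 (rule 135): 111011101110
Gen 2 (rule 90): 101010101011
Gen 3 (rule 126): 111111111111
Gen 4 (rule 165): 011111111110
Gen 5 (rule 135): 101111111100
Gen 6 (rule 90): 001000000110
Gen 7 (rule 126): 011100001111

Answer: 4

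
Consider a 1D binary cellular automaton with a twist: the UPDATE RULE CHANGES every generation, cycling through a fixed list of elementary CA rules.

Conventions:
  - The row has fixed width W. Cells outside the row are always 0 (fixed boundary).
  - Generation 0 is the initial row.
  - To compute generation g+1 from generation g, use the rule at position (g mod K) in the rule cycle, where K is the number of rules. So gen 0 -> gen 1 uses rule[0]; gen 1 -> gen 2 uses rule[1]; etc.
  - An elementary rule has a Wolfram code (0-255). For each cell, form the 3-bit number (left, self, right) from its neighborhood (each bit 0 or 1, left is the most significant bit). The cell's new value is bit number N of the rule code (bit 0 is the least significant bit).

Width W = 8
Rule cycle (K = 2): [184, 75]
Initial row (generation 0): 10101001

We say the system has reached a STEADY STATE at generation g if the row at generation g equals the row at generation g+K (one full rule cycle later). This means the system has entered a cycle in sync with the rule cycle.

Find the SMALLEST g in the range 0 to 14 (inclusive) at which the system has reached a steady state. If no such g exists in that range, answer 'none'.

Gen 0: 10101001
Gen 1 (rule 184): 01010100
Gen 2 (rule 75): 10000001
Gen 3 (rule 184): 01000000
Gen 4 (rule 75): 10011111
Gen 5 (rule 184): 01011110
Gen 6 (rule 75): 10010010
Gen 7 (rule 184): 01001001
Gen 8 (rule 75): 10010010
Gen 9 (rule 184): 01001001
Gen 10 (rule 75): 10010010
Gen 11 (rule 184): 01001001
Gen 12 (rule 75): 10010010
Gen 13 (rule 184): 01001001
Gen 14 (rule 75): 10010010
Gen 15 (rule 184): 01001001
Gen 16 (rule 75): 10010010

Answer: 6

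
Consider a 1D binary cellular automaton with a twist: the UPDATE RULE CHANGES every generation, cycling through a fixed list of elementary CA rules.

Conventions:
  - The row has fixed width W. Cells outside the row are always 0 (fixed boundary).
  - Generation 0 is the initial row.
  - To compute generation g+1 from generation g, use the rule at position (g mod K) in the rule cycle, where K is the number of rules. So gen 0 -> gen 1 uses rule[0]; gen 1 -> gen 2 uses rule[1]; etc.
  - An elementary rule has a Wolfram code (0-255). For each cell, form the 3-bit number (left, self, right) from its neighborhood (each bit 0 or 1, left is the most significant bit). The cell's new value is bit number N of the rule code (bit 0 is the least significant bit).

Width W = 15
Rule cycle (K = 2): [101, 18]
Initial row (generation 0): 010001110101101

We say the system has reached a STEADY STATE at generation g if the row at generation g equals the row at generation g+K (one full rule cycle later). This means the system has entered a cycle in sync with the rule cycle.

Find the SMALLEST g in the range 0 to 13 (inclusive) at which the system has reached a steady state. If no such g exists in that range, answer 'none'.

Answer: 4

Derivation:
Gen 0: 010001110101101
Gen 1 (rule 101): 010100011110111
Gen 2 (rule 18): 100010100000000
Gen 3 (rule 101): 101011101111111
Gen 4 (rule 18): 000000000000000
Gen 5 (rule 101): 111111111111111
Gen 6 (rule 18): 000000000000000
Gen 7 (rule 101): 111111111111111
Gen 8 (rule 18): 000000000000000
Gen 9 (rule 101): 111111111111111
Gen 10 (rule 18): 000000000000000
Gen 11 (rule 101): 111111111111111
Gen 12 (rule 18): 000000000000000
Gen 13 (rule 101): 111111111111111
Gen 14 (rule 18): 000000000000000
Gen 15 (rule 101): 111111111111111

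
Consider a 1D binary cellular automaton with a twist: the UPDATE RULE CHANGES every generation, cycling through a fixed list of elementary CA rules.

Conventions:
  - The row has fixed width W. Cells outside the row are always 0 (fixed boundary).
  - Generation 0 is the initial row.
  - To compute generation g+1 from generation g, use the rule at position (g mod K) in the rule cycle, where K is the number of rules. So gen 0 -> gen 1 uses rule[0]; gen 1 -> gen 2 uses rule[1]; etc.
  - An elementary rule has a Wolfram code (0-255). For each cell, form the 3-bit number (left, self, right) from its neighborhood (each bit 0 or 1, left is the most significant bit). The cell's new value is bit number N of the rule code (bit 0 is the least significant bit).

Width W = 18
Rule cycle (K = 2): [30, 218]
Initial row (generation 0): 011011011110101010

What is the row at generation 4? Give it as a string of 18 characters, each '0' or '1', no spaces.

Answer: 010010111111111111

Derivation:
Gen 0: 011011011110101010
Gen 1 (rule 30): 110010010000101011
Gen 2 (rule 218): 111101101001000011
Gen 3 (rule 30): 100001001111100110
Gen 4 (rule 218): 010010111111111111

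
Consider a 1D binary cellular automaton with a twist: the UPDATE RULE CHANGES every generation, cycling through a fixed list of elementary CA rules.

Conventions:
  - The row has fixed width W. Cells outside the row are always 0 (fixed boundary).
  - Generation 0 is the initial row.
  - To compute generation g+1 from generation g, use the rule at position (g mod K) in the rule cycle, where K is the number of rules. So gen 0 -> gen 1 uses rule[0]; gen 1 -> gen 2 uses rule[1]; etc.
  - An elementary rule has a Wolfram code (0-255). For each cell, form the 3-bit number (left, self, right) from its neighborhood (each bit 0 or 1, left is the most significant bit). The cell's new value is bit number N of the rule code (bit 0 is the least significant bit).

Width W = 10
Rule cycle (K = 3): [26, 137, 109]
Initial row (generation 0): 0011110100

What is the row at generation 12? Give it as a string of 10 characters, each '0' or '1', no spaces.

Answer: 1010101011

Derivation:
Gen 0: 0011110100
Gen 1 (rule 26): 0110000010
Gen 2 (rule 137): 0100111000
Gen 3 (rule 109): 0100101011
Gen 4 (rule 26): 1011000010
Gen 5 (rule 137): 0010011000
Gen 6 (rule 109): 1010011011
Gen 7 (rule 26): 0001110010
Gen 8 (rule 137): 1101100000
Gen 9 (rule 109): 1111101111
Gen 10 (rule 26): 1000001000
Gen 11 (rule 137): 0011100011
Gen 12 (rule 109): 1010101011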